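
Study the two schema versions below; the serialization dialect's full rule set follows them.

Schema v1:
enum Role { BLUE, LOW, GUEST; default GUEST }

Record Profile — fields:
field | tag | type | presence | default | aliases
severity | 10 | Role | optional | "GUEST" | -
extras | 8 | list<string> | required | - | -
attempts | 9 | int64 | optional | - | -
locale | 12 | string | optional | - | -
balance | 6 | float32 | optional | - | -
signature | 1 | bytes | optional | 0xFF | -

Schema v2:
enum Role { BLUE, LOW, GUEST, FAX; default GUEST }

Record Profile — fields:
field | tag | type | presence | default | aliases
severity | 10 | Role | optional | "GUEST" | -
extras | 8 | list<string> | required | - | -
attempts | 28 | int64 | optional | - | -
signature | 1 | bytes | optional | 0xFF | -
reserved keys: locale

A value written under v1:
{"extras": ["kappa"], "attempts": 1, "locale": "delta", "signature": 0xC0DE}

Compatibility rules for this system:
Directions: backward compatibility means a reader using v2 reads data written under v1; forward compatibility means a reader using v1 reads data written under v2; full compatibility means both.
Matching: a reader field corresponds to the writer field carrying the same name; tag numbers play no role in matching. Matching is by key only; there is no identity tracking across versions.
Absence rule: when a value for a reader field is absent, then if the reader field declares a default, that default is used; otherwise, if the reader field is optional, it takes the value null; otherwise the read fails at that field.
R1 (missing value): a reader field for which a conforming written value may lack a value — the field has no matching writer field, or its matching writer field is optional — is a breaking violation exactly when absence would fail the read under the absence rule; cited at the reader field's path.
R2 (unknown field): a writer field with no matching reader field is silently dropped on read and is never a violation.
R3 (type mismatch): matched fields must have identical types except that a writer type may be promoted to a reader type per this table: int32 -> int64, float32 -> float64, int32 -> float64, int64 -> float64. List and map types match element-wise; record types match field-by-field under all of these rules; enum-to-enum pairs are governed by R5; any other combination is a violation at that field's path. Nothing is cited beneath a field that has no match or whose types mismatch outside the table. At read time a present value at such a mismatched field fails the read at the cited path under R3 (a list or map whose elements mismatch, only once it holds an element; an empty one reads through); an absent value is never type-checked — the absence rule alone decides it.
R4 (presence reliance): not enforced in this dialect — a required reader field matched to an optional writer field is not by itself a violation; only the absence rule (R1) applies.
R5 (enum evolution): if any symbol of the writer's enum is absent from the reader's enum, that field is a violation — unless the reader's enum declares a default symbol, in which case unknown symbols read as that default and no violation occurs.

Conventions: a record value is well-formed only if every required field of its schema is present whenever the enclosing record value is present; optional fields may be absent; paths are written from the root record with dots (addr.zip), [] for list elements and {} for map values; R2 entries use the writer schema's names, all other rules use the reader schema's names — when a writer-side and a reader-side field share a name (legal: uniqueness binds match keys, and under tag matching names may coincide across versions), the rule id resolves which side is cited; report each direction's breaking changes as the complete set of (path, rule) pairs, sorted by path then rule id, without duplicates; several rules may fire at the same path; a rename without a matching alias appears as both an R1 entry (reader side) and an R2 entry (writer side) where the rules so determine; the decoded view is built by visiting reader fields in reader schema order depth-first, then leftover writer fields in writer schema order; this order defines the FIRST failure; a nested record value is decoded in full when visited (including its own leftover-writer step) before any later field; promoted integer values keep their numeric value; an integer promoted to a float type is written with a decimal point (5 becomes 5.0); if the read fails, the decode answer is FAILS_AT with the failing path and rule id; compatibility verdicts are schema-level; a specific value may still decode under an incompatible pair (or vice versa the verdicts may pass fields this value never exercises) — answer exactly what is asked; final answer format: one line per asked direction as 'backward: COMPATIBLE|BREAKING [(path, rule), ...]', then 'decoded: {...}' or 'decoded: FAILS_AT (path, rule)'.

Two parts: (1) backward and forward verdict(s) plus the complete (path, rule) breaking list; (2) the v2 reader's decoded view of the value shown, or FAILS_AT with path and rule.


backward: COMPATIBLE []; forward: COMPATIBLE []; decoded: {"severity": "GUEST", "extras": ["kappa"], "attempts": 1, "signature": 0xC0DE}

the writer's type comes first in each Profile pair
backward on Profile — v2 reading data written by v1:
  writer optional, Role -> Role: reader severity maps from writer severity
  writer required, list<string> -> list<string>: reader extras maps from writer extras
  writer optional, int64 -> int64: reader attempts maps from writer attempts
  writer optional, bytes -> bytes: reader signature maps from writer signature
  locale (writer side), unknown to reader
  balance (writer side), unknown to reader
  => backward: COMPATIBLE
forward on Profile — v1 reading data written by v2:
  writer optional, Role -> Role: reader severity maps from writer severity
  writer required, list<string> -> list<string>: reader extras maps from writer extras
  writer optional, int64 -> int64: reader attempts maps from writer attempts
  no writer field matches reader locale
  no writer field matches reader balance
  writer optional, bytes -> bytes: reader signature maps from writer signature
  => forward: COMPATIBLE
decode (reader v2):
  severity := "GUEST" (absent -> default)
  extras := ["kappa"]
  attempts := 1
  signature := 0xC0DE
  writer locale: unknown -> dropped
  => decoded: {"severity": "GUEST", "extras": ["kappa"], "attempts": 1, "signature": 0xC0DE}


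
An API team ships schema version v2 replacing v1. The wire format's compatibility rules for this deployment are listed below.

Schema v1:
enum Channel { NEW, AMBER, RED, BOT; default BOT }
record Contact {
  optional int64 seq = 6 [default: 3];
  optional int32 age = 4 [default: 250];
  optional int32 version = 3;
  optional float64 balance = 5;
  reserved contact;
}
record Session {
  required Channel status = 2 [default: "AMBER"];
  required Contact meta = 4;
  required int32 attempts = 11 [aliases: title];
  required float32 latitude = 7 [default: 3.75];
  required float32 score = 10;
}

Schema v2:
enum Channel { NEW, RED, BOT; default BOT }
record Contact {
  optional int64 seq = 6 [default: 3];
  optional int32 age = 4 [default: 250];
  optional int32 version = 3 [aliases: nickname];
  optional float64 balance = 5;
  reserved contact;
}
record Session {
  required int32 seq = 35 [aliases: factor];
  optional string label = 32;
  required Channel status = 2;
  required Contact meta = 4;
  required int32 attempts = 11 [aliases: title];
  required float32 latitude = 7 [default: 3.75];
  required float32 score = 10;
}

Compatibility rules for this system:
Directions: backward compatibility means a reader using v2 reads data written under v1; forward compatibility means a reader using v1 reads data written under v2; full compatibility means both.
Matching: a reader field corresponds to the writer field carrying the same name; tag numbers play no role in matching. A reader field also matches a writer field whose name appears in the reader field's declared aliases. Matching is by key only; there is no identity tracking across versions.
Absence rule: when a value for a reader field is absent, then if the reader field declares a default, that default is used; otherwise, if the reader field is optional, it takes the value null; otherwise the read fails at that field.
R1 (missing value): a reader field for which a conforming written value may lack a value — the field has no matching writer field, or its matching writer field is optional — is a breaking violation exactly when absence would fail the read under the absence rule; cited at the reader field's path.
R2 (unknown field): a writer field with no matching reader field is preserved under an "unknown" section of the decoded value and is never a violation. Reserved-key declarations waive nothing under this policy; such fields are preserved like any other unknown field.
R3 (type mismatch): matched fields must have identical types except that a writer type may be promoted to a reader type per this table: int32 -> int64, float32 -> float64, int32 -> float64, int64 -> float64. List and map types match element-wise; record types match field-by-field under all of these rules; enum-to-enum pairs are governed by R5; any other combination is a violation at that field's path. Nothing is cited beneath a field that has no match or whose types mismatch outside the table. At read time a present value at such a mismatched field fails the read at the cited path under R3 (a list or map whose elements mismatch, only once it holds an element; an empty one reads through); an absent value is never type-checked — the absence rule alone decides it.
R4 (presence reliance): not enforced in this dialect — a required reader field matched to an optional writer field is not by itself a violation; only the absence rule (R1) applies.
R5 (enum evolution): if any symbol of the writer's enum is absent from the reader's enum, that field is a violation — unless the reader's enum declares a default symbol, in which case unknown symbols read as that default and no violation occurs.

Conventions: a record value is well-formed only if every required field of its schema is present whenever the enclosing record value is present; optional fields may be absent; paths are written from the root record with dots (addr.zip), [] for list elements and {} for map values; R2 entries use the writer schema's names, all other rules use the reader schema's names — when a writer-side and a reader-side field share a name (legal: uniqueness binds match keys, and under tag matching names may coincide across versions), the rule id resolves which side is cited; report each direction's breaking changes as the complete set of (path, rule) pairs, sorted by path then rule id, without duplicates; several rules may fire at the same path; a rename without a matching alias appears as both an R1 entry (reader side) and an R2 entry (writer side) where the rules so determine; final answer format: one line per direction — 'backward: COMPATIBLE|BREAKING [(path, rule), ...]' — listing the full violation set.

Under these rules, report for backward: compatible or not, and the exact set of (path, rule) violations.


in Session below, arrows point writer -> reader
backward for Session (reader v2, writer v1):
  seq: no writer-side match
  label: no writer-side match
  status: paired with writer status (Channel -> Channel; writer required)
  meta: paired with writer meta (Contact -> Contact; writer required)
  attempts: paired with writer attempts (int32 -> int32; writer required)
  latitude: paired with writer latitude (float32 -> float32; writer required)
  score: paired with writer score (float32 -> float32; writer required)
  meta.seq: paired with writer meta.seq (int64 -> int64; writer optional)
  meta.age: paired with writer meta.age (int32 -> int32; writer optional)
  meta.version: paired with writer meta.version (int32 -> int32; writer optional)
  meta.balance: paired with writer meta.balance (float64 -> float64; writer optional)
  R1 fires at seq
  => 1 violation(s): backward is BREAKING for Session
ruling out the remaining Session differences:
  added field label to record Session: optional string, tag 32 (in v2 it sits immediately before status) -> fires no rule on Session, leaving the asked answer as it is
  enum Channel (field status in record Session): symbol AMBER removed (the field default referencing it is cleared) -> fires no rule on Session, leaving the asked answer as it is

backward: BREAKING [(seq, R1)]


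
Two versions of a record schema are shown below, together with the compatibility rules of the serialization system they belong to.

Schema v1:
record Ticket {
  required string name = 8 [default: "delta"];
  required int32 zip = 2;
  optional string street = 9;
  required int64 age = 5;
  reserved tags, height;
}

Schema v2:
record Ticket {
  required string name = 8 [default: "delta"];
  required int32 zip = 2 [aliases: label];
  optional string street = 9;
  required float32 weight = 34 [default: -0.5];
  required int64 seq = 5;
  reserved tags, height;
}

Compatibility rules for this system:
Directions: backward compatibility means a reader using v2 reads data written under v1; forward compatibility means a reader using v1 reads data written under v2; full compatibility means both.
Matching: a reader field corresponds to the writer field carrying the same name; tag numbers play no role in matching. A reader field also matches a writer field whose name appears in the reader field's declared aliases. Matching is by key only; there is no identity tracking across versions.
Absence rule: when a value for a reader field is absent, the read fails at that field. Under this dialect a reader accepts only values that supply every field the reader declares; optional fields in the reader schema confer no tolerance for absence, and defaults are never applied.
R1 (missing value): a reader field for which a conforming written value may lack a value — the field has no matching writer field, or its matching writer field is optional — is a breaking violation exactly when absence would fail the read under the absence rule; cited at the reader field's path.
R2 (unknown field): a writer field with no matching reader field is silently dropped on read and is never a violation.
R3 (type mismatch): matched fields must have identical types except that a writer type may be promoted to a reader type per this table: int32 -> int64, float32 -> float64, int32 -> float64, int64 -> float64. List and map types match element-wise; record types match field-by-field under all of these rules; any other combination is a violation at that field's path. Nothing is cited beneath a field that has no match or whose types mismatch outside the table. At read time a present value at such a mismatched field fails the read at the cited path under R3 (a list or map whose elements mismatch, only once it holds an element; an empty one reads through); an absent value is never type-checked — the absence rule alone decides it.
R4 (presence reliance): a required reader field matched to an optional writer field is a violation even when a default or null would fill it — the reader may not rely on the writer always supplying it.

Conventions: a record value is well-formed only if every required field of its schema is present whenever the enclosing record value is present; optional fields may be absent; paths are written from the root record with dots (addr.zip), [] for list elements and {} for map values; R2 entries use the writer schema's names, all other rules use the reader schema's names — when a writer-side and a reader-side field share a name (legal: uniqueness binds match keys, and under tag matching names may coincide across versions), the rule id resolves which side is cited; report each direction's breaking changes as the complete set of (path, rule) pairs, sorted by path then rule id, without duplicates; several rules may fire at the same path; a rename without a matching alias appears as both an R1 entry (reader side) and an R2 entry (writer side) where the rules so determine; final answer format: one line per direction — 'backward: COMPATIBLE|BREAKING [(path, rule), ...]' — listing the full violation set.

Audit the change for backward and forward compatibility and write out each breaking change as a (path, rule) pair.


backward: BREAKING [(seq, R1), (street, R1), (weight, R1)]; forward: BREAKING [(age, R1), (street, R1)]

the writer's type comes first in each Ticket pair
checking backward for Ticket: reader v2 against writer v1:
  name: paired with writer name (string -> string; writer required)
  zip: paired with writer zip (int32 -> int32; writer required)
  street: paired with writer street (string -> string; writer optional)
  no writer field matches reader weight
  no writer field matches reader seq
  writer field age has no reader counterpart
  violation R1 at seq
  violation R1 at street
  violation R1 at weight
  => backward: BREAKING (3)
checking forward for Ticket: reader v1 against writer v2:
  name: paired with writer name (string -> string; writer required)
  zip: paired with writer zip (int32 -> int32; writer required)
  street: paired with writer street (string -> string; writer optional)
  no writer field matches reader age
  writer field weight has no reader counterpart
  writer field seq has no reader counterpart
  violation R1 at age
  violation R1 at street
  => forward: BREAKING (2)


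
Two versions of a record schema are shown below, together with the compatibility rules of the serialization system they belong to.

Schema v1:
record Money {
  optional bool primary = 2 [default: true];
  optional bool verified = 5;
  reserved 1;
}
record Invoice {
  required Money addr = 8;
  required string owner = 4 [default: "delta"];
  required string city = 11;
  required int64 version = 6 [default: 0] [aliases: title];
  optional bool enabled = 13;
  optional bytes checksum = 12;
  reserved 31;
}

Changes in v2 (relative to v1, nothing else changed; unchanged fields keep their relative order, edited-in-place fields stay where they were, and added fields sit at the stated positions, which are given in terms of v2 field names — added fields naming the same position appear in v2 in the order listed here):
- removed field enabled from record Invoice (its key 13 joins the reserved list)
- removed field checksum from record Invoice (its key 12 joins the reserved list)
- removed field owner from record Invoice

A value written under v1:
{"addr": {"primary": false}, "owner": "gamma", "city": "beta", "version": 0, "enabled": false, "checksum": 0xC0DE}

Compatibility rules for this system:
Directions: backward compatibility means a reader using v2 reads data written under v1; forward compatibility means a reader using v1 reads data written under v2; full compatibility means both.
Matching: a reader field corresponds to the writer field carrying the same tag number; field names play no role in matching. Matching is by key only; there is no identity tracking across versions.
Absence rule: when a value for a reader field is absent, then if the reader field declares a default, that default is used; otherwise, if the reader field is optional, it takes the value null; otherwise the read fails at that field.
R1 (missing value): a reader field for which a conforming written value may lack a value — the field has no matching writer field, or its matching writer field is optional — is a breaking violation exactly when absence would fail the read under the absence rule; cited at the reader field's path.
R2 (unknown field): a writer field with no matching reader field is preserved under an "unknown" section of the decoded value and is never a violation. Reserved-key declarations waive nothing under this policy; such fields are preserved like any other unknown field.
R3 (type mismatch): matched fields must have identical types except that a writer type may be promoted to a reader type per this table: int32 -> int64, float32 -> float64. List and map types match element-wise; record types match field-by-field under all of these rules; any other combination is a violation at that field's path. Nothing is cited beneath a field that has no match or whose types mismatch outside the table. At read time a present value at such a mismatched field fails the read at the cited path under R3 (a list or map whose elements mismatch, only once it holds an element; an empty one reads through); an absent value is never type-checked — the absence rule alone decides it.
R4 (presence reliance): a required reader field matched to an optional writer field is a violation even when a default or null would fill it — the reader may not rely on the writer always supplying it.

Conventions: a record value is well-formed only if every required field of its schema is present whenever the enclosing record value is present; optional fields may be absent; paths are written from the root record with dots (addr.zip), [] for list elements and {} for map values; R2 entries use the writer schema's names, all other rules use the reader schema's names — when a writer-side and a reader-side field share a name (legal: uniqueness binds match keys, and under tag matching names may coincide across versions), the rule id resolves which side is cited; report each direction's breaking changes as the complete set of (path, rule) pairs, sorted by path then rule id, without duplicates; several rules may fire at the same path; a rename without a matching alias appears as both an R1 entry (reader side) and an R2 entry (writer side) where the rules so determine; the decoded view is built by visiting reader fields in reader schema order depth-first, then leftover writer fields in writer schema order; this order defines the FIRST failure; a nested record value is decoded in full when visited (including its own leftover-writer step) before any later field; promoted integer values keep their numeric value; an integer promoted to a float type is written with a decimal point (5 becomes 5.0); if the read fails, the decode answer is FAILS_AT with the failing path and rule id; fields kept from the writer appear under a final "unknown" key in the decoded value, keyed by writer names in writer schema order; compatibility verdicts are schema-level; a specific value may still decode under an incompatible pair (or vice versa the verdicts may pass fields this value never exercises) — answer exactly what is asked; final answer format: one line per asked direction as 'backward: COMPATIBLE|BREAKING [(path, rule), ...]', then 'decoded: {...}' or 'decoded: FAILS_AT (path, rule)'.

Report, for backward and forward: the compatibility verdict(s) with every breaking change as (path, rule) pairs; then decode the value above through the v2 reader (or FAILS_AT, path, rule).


backward: COMPATIBLE []; forward: COMPATIBLE []; decoded: {"addr": {"primary": false, "verified": null}, "city": "beta", "version": 0, "unknown": {"owner": "gamma", "enabled": false, "checksum": 0xC0DE}}

in Invoice below, arrows point writer -> reader
backward for Invoice (reader v2, writer v1):
  writer required, Money -> Money: reader addr maps from writer addr
  writer required, string -> string: reader city maps from writer city
  writer required, int64 -> int64: reader version maps from writer version
  leftover writer field: owner
  leftover writer field: enabled
  leftover writer field: checksum
  writer optional, bool -> bool: reader addr.primary maps from writer addr.primary
  writer optional, bool -> bool: reader addr.verified maps from writer addr.verified
  => no violations; backward on Invoice: COMPATIBLE
forward for Invoice (reader v1, writer v2):
  writer required, Money -> Money: reader addr maps from writer addr
  owner: no writer match
  writer required, string -> string: reader city maps from writer city
  writer required, int64 -> int64: reader version maps from writer version
  enabled: no writer match
  checksum: no writer match
  writer optional, bool -> bool: reader addr.primary maps from writer addr.primary
  writer optional, bool -> bool: reader addr.verified maps from writer addr.verified
  => no violations; forward on Invoice: COMPATIBLE
decoding the Invoice value with the v2 reader:
  addr.primary := false
  addr.verified := null (missing; optional => null)
  city := "beta"
  version := 0
  writer owner: kept under "unknown"
  writer enabled: kept under "unknown"
  writer checksum: kept under "unknown"
  => decoded: {"addr": {"primary": false, "verified": null}, "city": "beta", "version": 0, "unknown": {"owner": "gamma", "enabled": false, "checksum": 0xC0DE}}


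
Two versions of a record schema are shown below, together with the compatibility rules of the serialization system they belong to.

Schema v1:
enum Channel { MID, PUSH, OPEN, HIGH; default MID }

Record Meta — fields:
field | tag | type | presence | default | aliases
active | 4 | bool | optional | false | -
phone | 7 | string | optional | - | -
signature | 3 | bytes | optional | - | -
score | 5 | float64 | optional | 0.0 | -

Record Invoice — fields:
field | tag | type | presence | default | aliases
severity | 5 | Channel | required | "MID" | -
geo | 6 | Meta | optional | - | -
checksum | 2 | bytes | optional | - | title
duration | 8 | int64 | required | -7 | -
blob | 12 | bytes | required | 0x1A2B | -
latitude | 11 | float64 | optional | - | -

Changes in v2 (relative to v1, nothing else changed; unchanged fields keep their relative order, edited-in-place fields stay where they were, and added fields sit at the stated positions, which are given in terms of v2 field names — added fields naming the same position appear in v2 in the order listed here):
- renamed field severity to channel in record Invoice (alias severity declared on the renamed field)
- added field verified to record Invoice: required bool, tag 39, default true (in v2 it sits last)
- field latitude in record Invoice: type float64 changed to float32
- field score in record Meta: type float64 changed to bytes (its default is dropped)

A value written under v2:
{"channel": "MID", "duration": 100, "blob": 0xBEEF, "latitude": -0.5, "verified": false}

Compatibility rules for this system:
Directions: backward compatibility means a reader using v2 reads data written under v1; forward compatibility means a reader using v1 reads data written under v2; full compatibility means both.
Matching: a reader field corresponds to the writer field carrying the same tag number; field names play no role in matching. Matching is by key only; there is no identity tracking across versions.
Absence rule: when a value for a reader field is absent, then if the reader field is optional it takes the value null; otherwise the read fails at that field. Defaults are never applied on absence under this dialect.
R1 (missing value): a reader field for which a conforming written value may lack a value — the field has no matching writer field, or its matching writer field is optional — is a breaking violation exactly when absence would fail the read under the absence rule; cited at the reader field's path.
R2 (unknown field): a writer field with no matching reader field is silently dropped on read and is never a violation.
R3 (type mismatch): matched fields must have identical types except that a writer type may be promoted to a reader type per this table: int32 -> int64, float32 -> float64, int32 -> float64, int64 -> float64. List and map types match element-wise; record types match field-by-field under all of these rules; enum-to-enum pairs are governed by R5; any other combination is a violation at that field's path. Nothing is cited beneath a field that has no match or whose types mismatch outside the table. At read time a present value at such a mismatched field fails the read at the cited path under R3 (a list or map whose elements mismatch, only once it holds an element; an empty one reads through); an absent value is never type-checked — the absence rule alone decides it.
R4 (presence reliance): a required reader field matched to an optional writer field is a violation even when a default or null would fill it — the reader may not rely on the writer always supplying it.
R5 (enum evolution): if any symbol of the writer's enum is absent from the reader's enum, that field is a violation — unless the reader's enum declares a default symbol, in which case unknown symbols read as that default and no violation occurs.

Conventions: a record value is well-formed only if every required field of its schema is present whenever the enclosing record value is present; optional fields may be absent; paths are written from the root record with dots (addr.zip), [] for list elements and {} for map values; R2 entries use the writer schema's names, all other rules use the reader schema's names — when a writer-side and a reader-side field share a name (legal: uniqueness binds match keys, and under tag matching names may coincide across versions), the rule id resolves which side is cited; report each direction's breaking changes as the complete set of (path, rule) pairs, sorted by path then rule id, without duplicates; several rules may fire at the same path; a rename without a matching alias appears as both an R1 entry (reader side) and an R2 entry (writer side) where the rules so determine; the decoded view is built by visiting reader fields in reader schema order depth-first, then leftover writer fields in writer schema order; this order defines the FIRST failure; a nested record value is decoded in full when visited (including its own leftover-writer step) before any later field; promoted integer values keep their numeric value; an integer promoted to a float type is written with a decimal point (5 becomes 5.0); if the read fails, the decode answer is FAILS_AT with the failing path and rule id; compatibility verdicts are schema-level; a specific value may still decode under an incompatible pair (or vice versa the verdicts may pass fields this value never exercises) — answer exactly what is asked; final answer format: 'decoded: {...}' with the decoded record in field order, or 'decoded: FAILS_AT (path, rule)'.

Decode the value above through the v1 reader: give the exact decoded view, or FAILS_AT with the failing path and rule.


decoded: {"severity": "MID", "geo": null, "checksum": null, "duration": 100, "blob": 0xBEEF, "latitude": -0.5}

the writer's type comes first in each Invoice pair
migrating the Invoice value to v1:
  severity := "MID" (from writer channel)
  geo := null (missing; optional => null)
  checksum := null (missing; optional => null)
  duration := 100
  blob := 0xBEEF
  latitude := -0.5 (float32 -> float64)
  writer verified: no reader field; dropped
  => decoded: {"severity": "MID", "geo": null, "checksum": null, "duration": 100, "blob": 0xBEEF, "latitude": -0.5}
checking off the Invoice differences that do not matter here:
  renamed field severity to channel in record Invoice (alias severity declared on the renamed field) -> no rule fires on it and the decoded Invoice view is identical with or without it
  added field verified to record Invoice: required bool, tag 39, default true (in v2 it sits last) -> changes Invoice's schema-level verdicts only — the decode of this value is the same
  field latitude in record Invoice: type float64 changed to float32 -> changes Invoice's schema-level verdicts only — the decode of this value is the same
  field score in record Meta: type float64 changed to bytes (its default is dropped) -> changes Invoice's schema-level verdicts only — the decode of this value is the same


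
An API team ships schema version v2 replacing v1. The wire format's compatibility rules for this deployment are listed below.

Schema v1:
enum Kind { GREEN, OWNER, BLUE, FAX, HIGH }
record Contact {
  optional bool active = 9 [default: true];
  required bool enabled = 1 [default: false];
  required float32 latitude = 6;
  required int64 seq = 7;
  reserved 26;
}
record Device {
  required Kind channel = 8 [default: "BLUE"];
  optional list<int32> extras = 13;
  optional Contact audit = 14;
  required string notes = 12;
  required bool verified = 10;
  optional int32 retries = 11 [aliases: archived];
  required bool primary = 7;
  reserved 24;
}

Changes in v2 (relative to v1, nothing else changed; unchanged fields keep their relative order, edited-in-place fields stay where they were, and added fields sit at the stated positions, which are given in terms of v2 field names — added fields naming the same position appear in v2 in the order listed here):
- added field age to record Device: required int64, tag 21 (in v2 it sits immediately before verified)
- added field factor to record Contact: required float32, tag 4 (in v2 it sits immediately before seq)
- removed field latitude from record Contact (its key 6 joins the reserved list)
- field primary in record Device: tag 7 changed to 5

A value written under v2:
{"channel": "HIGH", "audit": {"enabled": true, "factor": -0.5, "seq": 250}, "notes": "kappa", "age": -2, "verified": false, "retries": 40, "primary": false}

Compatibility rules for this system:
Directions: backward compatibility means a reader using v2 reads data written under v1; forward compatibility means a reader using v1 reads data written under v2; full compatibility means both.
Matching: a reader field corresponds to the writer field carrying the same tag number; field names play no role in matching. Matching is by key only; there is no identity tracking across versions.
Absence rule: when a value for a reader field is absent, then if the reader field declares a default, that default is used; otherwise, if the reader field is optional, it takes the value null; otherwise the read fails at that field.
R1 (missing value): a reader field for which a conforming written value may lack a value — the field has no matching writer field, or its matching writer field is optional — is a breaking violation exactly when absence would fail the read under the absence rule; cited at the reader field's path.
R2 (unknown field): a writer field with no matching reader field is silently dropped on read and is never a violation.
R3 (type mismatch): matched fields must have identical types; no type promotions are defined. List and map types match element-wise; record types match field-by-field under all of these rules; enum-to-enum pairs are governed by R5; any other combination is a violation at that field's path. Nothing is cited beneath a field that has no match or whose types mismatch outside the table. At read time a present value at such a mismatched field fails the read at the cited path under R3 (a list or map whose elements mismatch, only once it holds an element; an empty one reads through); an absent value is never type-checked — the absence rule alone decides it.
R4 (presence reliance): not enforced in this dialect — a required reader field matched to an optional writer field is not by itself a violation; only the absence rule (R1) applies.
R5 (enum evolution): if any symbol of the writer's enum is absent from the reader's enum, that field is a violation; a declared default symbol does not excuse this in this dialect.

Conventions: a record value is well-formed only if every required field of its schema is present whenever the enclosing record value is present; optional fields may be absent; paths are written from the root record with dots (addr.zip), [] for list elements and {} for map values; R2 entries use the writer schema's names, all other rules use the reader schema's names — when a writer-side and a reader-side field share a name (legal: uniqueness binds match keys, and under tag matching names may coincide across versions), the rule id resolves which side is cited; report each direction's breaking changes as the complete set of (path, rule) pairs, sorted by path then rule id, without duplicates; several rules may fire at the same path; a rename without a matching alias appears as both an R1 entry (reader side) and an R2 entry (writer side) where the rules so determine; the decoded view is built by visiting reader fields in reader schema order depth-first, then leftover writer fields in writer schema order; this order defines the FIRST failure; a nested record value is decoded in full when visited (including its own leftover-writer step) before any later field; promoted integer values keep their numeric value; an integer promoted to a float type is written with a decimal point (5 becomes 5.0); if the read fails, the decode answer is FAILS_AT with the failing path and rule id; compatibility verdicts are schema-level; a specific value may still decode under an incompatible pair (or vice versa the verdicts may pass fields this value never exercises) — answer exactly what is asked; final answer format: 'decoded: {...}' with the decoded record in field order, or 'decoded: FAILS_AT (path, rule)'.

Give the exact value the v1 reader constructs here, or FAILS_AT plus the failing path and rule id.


each type pair in Device: writer, then reader
migrating the Device value to v1:
  channel := "HIGH"
  extras := null (not supplied -> null)
  audit.active := true (no value, default fills)
  audit.enabled := true
  read fails at audit.latitude under R1 (no fill)
  => FAILS_AT (audit.latitude, R1)
remaining Device differences; none change what is asked:
  added field factor to record Contact: required float32, tag 4 (in v2 it sits immediately before seq) -> affects the rule determinations only; this particular Device value decodes identically
  added field age to record Device: required int64, tag 21 (in v2 it sits immediately before verified) -> affects the rule determinations only; this particular Device value decodes identically
  field primary in record Device: tag 7 changed to 5 -> affects the rule determinations only; this particular Device value decodes identically

decoded: FAILS_AT (audit.latitude, R1)


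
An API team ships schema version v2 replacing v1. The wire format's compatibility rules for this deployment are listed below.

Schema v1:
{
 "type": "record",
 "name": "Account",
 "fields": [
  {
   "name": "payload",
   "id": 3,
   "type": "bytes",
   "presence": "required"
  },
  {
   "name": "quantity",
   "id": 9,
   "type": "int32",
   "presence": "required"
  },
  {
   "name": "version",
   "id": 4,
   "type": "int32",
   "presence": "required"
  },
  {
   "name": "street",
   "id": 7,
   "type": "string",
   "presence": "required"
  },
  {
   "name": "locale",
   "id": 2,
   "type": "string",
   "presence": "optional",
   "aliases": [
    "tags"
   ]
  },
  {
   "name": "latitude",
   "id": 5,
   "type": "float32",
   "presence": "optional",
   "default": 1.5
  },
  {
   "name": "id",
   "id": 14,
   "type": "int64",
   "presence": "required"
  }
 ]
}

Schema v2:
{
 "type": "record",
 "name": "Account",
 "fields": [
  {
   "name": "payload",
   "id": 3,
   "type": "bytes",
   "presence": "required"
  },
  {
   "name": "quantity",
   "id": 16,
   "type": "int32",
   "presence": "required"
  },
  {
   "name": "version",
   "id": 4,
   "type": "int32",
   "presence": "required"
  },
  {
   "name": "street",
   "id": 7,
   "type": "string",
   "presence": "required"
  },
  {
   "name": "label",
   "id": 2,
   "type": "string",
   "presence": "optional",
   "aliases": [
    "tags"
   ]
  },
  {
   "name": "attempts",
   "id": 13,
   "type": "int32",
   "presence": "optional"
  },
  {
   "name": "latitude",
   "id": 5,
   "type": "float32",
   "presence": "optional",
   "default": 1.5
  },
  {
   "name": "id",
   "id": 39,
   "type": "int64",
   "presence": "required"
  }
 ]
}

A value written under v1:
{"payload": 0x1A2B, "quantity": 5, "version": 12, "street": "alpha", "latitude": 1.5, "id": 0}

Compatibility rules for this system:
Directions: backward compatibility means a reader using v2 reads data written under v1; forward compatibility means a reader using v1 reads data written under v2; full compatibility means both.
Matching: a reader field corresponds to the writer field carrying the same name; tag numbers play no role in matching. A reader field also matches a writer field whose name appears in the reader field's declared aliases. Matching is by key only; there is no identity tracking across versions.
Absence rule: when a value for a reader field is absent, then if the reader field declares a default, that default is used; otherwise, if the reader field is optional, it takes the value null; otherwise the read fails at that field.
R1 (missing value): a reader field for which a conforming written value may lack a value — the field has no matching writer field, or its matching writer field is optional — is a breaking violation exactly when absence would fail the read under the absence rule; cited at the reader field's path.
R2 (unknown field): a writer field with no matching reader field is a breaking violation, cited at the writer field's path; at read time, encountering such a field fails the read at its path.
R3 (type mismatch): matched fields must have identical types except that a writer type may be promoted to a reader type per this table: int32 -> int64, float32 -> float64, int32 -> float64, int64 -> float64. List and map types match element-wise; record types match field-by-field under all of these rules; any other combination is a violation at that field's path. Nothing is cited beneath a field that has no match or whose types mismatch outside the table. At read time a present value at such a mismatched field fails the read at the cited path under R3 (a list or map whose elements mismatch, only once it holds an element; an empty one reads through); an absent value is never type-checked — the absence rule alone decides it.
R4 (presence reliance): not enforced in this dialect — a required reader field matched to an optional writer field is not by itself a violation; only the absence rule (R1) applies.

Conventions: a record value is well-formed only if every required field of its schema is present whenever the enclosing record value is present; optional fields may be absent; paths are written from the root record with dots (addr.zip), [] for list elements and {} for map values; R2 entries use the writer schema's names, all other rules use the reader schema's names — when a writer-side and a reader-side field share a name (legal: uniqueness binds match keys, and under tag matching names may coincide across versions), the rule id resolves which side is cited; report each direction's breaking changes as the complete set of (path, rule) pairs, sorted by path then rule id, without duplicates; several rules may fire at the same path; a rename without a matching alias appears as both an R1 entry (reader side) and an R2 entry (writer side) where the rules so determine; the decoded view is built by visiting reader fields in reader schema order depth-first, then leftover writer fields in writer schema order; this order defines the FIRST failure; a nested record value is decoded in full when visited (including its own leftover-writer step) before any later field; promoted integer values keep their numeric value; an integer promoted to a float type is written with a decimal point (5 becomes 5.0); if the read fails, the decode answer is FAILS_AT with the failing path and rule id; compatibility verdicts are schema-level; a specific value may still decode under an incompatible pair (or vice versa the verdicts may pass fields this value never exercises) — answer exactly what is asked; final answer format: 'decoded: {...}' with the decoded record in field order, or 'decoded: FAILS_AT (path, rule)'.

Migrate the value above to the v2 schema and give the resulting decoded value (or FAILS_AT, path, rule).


the writer's type comes first in each Account pair
migrating the Account value to v2:
  payload := 0x1A2B
  quantity := 5
  version := 12
  street := "alpha"
  label := null (absent, optional -> null)
  attempts := null (absent, optional -> null)
  latitude := 1.5
  id := 0
  => decoded: {"payload": 0x1A2B, "quantity": 5, "version": 12, "street": "alpha", "label": null, "attempts": null, "latitude": 1.5, "id": 0}
the other Account changes do not affect what is asked:
  field id in record Account: tag 14 changed to 39 -> no rule fires on it and the decoded Account view is identical with or without it
  field quantity in record Account: tag 9 changed to 16 -> no rule fires on it and the decoded Account view is identical with or without it

decoded: {"payload": 0x1A2B, "quantity": 5, "version": 12, "street": "alpha", "label": null, "attempts": null, "latitude": 1.5, "id": 0}
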